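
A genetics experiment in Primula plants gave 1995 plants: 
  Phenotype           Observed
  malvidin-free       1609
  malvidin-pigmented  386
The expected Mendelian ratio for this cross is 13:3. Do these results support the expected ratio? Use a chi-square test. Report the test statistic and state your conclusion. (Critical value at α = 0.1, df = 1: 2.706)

Total ratio parts = 16. Expected numbers out of 1995:
  malvidin-free: 1995 × 13/16 = 1620.9375
  malvidin-pigmented: 1995 × 3/16 = 374.0625
χ² = Σ (O − E)² / E
  malvidin-free: (1609 − 1620.9375)² / 1620.9375 = 0.0879
  malvidin-pigmented: (386 − 374.0625)² / 374.0625 = 0.3810
χ² = 0.0879 + 0.3810 = 0.4689 ≈ 0.469
Degrees of freedom = 2 − 1 = 1; critical value at α = 0.1 is 2.706.
Since 0.469 < 2.706, we fail to reject the null hypothesis — the data are consistent with the 13:3 ratio.

0.469; consistent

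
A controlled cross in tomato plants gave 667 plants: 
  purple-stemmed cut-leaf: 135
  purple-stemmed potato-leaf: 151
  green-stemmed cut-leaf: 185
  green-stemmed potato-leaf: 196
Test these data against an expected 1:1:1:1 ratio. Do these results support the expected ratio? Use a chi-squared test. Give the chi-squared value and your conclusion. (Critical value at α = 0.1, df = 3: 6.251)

Total ratio parts = 4. Expected numbers out of 667:
  purple-stemmed cut-leaf: 667 × 1/4 = 166.75
  purple-stemmed potato-leaf: 667 × 1/4 = 166.75
  green-stemmed cut-leaf: 667 × 1/4 = 166.75
  green-stemmed potato-leaf: 667 × 1/4 = 166.75
χ² = Σ (O − E)² / E
  purple-stemmed cut-leaf: (135 − 166.75)² / 166.75 = 6.0454
  purple-stemmed potato-leaf: (151 − 166.75)² / 166.75 = 1.4876
  green-stemmed cut-leaf: (185 − 166.75)² / 166.75 = 1.9974
  green-stemmed potato-leaf: (196 − 166.75)² / 166.75 = 5.1308
χ² = 6.0454 + 1.4876 + 1.9974 + 5.1308 = 14.6612 ≈ 14.661
Degrees of freedom = 4 − 1 = 3; critical value at α = 0.1 is 6.251.
Since 14.661 > 6.251, we reject the null hypothesis — the data do not fit the 1:1:1:1 ratio.

14.661; not consistent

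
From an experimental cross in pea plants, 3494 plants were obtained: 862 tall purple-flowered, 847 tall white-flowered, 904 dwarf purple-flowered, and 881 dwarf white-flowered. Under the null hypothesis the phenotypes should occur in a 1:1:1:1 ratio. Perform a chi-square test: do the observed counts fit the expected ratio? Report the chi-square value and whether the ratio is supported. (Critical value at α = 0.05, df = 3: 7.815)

2.085; consistent

Total ratio parts = 4. Expected numbers out of 3494:
  tall purple-flowered: 3494 × 1/4 = 873.5
  tall white-flowered: 3494 × 1/4 = 873.5
  dwarf purple-flowered: 3494 × 1/4 = 873.5
  dwarf white-flowered: 3494 × 1/4 = 873.5
χ² = Σ (O − E)² / E
  tall purple-flowered: (862 − 873.5)² / 873.5 = 0.1514
  tall white-flowered: (847 − 873.5)² / 873.5 = 0.8039
  dwarf purple-flowered: (904 − 873.5)² / 873.5 = 1.0650
  dwarf white-flowered: (881 − 873.5)² / 873.5 = 0.0644
χ² = 0.1514 + 0.8039 + 1.0650 + 0.0644 = 2.0847 ≈ 2.085
Degrees of freedom = 4 − 1 = 3; critical value at α = 0.05 is 7.815.
Since 2.085 < 7.815, we fail to reject the null hypothesis — the data are consistent with the 1:1:1:1 ratio.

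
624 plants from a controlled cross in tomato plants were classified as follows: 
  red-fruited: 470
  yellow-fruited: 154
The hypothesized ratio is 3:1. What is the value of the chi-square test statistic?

The 3:1 ratio has 4 parts, so with N = 624 the expected counts are:
  red-fruited: 624 × 3/4 = 468
  yellow-fruited: 624 × 1/4 = 156
χ² = Σ (O − E)² / E
  red-fruited: (470 − 468)² / 468 = 0.0085
  yellow-fruited: (154 − 156)² / 156 = 0.0256
χ² = 0.0085 + 0.0256 = 0.0341 ≈ 0.034

0.034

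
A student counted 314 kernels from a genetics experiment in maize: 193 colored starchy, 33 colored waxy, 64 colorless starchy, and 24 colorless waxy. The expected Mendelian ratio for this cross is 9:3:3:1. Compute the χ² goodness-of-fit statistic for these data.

14.311

Expected counts for N = 314 under a 9:3:3:1 ratio (total parts = 16):
  colored starchy: 314 × 9/16 = 176.625
  colored waxy: 314 × 3/16 = 58.875
  colorless starchy: 314 × 3/16 = 58.875
  colorless waxy: 314 × 1/16 = 19.625
χ² = Σ (O − E)² / E
  colored starchy: (193 − 176.625)² / 176.625 = 1.5181
  colored waxy: (33 − 58.875)² / 58.875 = 11.3718
  colorless starchy: (64 − 58.875)² / 58.875 = 0.4461
  colorless waxy: (24 − 19.625)² / 19.625 = 0.9753
χ² = 1.5181 + 11.3718 + 0.4461 + 0.9753 = 14.3113 ≈ 14.311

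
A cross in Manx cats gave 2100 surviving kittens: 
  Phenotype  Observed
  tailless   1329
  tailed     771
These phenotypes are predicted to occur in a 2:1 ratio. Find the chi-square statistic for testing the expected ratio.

Under the 2:1 hypothesis (Σ ratio = 3, N = 2100):
  tailless: 2100 × 2/3 = 1400
  tailed: 2100 × 1/3 = 700
χ² = Σ (O − E)² / E
  tailless: (1329 − 1400)² / 1400 = 3.6007
  tailed: (771 − 700)² / 700 = 7.2014
χ² = 3.6007 + 7.2014 = 10.8021 ≈ 10.802

10.802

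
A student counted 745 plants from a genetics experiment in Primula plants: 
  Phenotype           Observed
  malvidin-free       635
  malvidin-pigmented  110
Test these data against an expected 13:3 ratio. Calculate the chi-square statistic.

7.765

Under the 13:3 hypothesis (Σ ratio = 16, N = 745):
  malvidin-free: 745 × 13/16 = 605.3125
  malvidin-pigmented: 745 × 3/16 = 139.6875
χ² = Σ (O − E)² / E
  malvidin-free: (635 − 605.3125)² / 605.3125 = 1.4560
  malvidin-pigmented: (110 − 139.6875)² / 139.6875 = 6.3094
χ² = 1.4560 + 6.3094 = 7.7654 ≈ 7.765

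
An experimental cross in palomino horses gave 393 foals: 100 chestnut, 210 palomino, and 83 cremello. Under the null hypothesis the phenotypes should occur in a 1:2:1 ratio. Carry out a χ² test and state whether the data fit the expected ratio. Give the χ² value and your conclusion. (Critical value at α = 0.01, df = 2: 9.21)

3.326; consistent

Expected counts for N = 393 under a 1:2:1 ratio (total parts = 4):
  chestnut: 393 × 1/4 = 98.25
  palomino: 393 × 2/4 = 196.5
  cremello: 393 × 1/4 = 98.25
χ² = Σ (O − E)² / E
  chestnut: (100 − 98.25)² / 98.25 = 0.0312
  palomino: (210 − 196.5)² / 196.5 = 0.9275
  cremello: (83 − 98.25)² / 98.25 = 2.3670
χ² = 0.0312 + 0.9275 + 2.3670 = 3.3257 ≈ 3.326
Degrees of freedom = 3 − 1 = 2; critical value at α = 0.01 is 9.21.
Since 3.326 < 9.21, we fail to reject the null hypothesis — the data are consistent with the 1:2:1 ratio.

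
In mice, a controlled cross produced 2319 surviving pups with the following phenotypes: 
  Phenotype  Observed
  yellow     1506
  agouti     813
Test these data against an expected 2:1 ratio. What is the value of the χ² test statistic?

3.105

Under the 2:1 hypothesis (Σ ratio = 3, N = 2319):
  yellow: 2319 × 2/3 = 1546
  agouti: 2319 × 1/3 = 773
χ² = Σ (O − E)² / E
  yellow: (1506 − 1546)² / 1546 = 1.0349
  agouti: (813 − 773)² / 773 = 2.0699
χ² = 1.0349 + 2.0699 = 3.1048 ≈ 3.105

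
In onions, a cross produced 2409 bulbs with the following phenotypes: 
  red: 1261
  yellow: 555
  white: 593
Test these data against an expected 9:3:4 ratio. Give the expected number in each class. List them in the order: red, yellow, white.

1355.0625, 451.6875, 602.25

Under the 9:3:4 hypothesis (Σ ratio = 16, N = 2409):
  red: 2409 × 9/16 = 1355.0625
  yellow: 2409 × 3/16 = 451.6875
  white: 2409 × 4/16 = 602.25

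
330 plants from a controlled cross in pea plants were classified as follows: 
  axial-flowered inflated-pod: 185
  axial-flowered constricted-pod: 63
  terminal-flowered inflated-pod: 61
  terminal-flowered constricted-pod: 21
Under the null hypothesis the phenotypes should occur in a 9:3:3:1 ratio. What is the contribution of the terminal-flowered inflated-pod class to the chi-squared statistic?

0.012

The 9:3:3:1 ratio has 16 parts, so with N = 330 the expected counts are:
  axial-flowered inflated-pod: 330 × 9/16 = 185.625
  axial-flowered constricted-pod: 330 × 3/16 = 61.875
  terminal-flowered inflated-pod: 330 × 3/16 = 61.875
  terminal-flowered constricted-pod: 330 × 1/16 = 20.625
Contribution of terminal-flowered inflated-pod: (61 − 61.875)² / 61.875 = 0.0124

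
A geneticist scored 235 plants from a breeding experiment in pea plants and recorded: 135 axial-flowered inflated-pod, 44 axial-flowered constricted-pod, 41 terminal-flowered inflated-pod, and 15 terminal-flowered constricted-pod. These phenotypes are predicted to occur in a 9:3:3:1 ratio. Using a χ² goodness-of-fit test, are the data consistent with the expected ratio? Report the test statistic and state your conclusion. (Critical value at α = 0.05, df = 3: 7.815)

Total ratio parts = 16. Expected numbers out of 235:
  axial-flowered inflated-pod: 235 × 9/16 = 132.1875
  axial-flowered constricted-pod: 235 × 3/16 = 44.0625
  terminal-flowered inflated-pod: 235 × 3/16 = 44.0625
  terminal-flowered constricted-pod: 235 × 1/16 = 14.6875
χ² = Σ (O − E)² / E
  axial-flowered inflated-pod: (135 − 132.1875)² / 132.1875 = 0.0598
  axial-flowered constricted-pod: (44 − 44.0625)² / 44.0625 = 0.0001
  terminal-flowered inflated-pod: (41 − 44.0625)² / 44.0625 = 0.2129
  terminal-flowered constricted-pod: (15 − 14.6875)² / 14.6875 = 0.0066
χ² = 0.0598 + 0.0001 + 0.2129 + 0.0066 = 0.2794 ≈ 0.279
Degrees of freedom = 4 − 1 = 3; critical value at α = 0.05 is 7.815.
Since 0.279 < 7.815, we fail to reject the null hypothesis — the data are consistent with the 9:3:3:1 ratio.

0.279; consistent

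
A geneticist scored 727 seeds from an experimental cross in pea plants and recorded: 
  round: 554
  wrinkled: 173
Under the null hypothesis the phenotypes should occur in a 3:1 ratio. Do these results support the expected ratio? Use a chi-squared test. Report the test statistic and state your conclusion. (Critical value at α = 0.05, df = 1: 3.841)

0.562; consistent

The 3:1 ratio has 4 parts, so with N = 727 the expected counts are:
  round: 727 × 3/4 = 545.25
  wrinkled: 727 × 1/4 = 181.75
χ² = Σ (O − E)² / E
  round: (554 − 545.25)² / 545.25 = 0.1404
  wrinkled: (173 − 181.75)² / 181.75 = 0.4213
χ² = 0.1404 + 0.4213 = 0.5617 ≈ 0.562
Degrees of freedom = 2 − 1 = 1; critical value at α = 0.05 is 3.841.
Since 0.562 < 3.841, we fail to reject the null hypothesis — the data are consistent with the 3:1 ratio.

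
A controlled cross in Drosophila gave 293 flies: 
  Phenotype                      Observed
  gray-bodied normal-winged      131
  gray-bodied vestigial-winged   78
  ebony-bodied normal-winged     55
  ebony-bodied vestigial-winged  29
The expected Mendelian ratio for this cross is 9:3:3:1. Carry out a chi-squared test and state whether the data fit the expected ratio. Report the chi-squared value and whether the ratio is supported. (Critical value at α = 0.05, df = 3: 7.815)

22.856; not consistent

The 9:3:3:1 ratio has 16 parts, so with N = 293 the expected counts are:
  gray-bodied normal-winged: 293 × 9/16 = 164.8125
  gray-bodied vestigial-winged: 293 × 3/16 = 54.9375
  ebony-bodied normal-winged: 293 × 3/16 = 54.9375
  ebony-bodied vestigial-winged: 293 × 1/16 = 18.3125
χ² = Σ (O − E)² / E
  gray-bodied normal-winged: (131 − 164.8125)² / 164.8125 = 6.9369
  gray-bodied vestigial-winged: (78 − 54.9375)² / 54.9375 = 9.6815
  ebony-bodied normal-winged: (55 − 54.9375)² / 54.9375 = 0.0001
  ebony-bodied vestigial-winged: (29 − 18.3125)² / 18.3125 = 6.2374
χ² = 6.9369 + 9.6815 + 0.0001 + 6.2374 = 22.8559 ≈ 22.856
Degrees of freedom = 4 − 1 = 3; critical value at α = 0.05 is 7.815.
Since 22.856 > 7.815, we reject the null hypothesis — the data do not fit the 9:3:3:1 ratio.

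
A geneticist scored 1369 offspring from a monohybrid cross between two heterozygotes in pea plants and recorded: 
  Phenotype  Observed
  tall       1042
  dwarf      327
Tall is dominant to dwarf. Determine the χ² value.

0.906

For a monohybrid cross between heterozygotes with complete dominance, the expected phenotypic ratio is 3:1.
The 3:1 ratio has 4 parts, so with N = 1369 the expected counts are:
  tall: 1369 × 3/4 = 1026.75
  dwarf: 1369 × 1/4 = 342.25
χ² = Σ (O − E)² / E
  tall: (1042 − 1026.75)² / 1026.75 = 0.2265
  dwarf: (327 − 342.25)² / 342.25 = 0.6795
χ² = 0.2265 + 0.6795 = 0.906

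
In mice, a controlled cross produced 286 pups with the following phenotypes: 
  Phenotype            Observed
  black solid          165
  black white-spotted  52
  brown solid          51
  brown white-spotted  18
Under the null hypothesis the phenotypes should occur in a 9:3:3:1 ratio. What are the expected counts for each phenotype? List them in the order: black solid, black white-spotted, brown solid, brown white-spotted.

Expected counts for N = 286 under a 9:3:3:1 ratio (total parts = 16):
  black solid: 286 × 9/16 = 160.875
  black white-spotted: 286 × 3/16 = 53.625
  brown solid: 286 × 3/16 = 53.625
  brown white-spotted: 286 × 1/16 = 17.875

160.875, 53.625, 53.625, 17.875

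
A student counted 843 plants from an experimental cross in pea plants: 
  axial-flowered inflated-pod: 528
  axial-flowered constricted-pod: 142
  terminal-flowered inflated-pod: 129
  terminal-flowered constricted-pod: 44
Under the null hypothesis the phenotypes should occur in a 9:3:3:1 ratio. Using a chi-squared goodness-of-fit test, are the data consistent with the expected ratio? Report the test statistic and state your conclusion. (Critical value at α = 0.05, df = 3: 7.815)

14.515; not consistent

Under the 9:3:3:1 hypothesis (Σ ratio = 16, N = 843):
  axial-flowered inflated-pod: 843 × 9/16 = 474.1875
  axial-flowered constricted-pod: 843 × 3/16 = 158.0625
  terminal-flowered inflated-pod: 843 × 3/16 = 158.0625
  terminal-flowered constricted-pod: 843 × 1/16 = 52.6875
χ² = Σ (O − E)² / E
  axial-flowered inflated-pod: (528 − 474.1875)² / 474.1875 = 6.1068
  axial-flowered constricted-pod: (142 − 158.0625)² / 158.0625 = 1.6323
  terminal-flowered inflated-pod: (129 − 158.0625)² / 158.0625 = 5.3436
  terminal-flowered constricted-pod: (44 − 52.6875)² / 52.6875 = 1.4325
χ² = 6.1068 + 1.6323 + 5.3436 + 1.4325 = 14.5152 ≈ 14.515
Degrees of freedom = 4 − 1 = 3; critical value at α = 0.05 is 7.815.
Since 14.515 > 7.815, we reject the null hypothesis — the data do not fit the 9:3:3:1 ratio.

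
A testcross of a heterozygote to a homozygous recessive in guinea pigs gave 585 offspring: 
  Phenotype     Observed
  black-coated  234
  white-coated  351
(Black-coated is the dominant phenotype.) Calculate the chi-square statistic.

A testcross of a heterozygote (Aa × aa) gives a 1:1 phenotypic ratio.
Under the 1:1 hypothesis (Σ ratio = 2, N = 585):
  black-coated: 585 × 1/2 = 292.5
  white-coated: 585 × 1/2 = 292.5
χ² = Σ (O − E)² / E
  black-coated: (234 − 292.5)² / 292.5 = 11.7000
  white-coated: (351 − 292.5)² / 292.5 = 11.7000
χ² = 11.7000 + 11.7000 = 23.400

23.400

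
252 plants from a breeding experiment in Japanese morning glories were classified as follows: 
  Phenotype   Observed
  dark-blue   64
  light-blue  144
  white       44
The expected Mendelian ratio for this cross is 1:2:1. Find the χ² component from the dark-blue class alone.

Expected counts for N = 252 under a 1:2:1 ratio (total parts = 4):
  dark-blue: 252 × 1/4 = 63
  light-blue: 252 × 2/4 = 126
  white: 252 × 1/4 = 63
Contribution of dark-blue: (64 − 63)² / 63 = 0.0159

0.016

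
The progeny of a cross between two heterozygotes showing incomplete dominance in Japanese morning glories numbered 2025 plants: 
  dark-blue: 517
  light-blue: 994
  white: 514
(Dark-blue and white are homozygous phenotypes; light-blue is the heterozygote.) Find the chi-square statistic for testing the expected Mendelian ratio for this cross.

With incomplete dominance, a heterozygote × heterozygote cross gives a 1:2:1 phenotypic ratio.
Expected counts for N = 2025 under a 1:2:1 ratio (total parts = 4):
  dark-blue: 2025 × 1/4 = 506.25
  light-blue: 2025 × 2/4 = 1012.5
  white: 2025 × 1/4 = 506.25
χ² = Σ (O − E)² / E
  dark-blue: (517 − 506.25)² / 506.25 = 0.2283
  light-blue: (994 − 1012.5)² / 1012.5 = 0.3380
  white: (514 − 506.25)² / 506.25 = 0.1186
χ² = 0.2283 + 0.3380 + 0.1186 = 0.6849 ≈ 0.685

0.685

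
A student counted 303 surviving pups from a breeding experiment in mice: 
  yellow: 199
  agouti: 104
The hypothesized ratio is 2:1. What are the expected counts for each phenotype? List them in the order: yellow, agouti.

Total ratio parts = 3. Expected numbers out of 303:
  yellow: 303 × 2/3 = 202
  agouti: 303 × 1/3 = 101

202, 101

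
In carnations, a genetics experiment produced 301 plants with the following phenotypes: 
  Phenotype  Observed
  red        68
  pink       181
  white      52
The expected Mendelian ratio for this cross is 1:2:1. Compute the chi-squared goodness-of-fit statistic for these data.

Under the 1:2:1 hypothesis (Σ ratio = 4, N = 301):
  red: 301 × 1/4 = 75.25
  pink: 301 × 2/4 = 150.5
  white: 301 × 1/4 = 75.25
χ² = Σ (O − E)² / E
  red: (68 − 75.25)² / 75.25 = 0.6985
  pink: (181 − 150.5)² / 150.5 = 6.1811
  white: (52 − 75.25)² / 75.25 = 7.1836
χ² = 0.6985 + 6.1811 + 7.1836 = 14.0632 ≈ 14.063

14.063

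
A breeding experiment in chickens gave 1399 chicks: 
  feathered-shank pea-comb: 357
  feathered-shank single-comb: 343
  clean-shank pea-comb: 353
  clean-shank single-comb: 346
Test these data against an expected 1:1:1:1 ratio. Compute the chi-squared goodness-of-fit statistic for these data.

0.351

Expected counts for N = 1399 under a 1:1:1:1 ratio (total parts = 4):
  feathered-shank pea-comb: 1399 × 1/4 = 349.75
  feathered-shank single-comb: 1399 × 1/4 = 349.75
  clean-shank pea-comb: 1399 × 1/4 = 349.75
  clean-shank single-comb: 1399 × 1/4 = 349.75
χ² = Σ (O − E)² / E
  feathered-shank pea-comb: (357 − 349.75)² / 349.75 = 0.1503
  feathered-shank single-comb: (343 − 349.75)² / 349.75 = 0.1303
  clean-shank pea-comb: (353 − 349.75)² / 349.75 = 0.0302
  clean-shank single-comb: (346 − 349.75)² / 349.75 = 0.0402
χ² = 0.1503 + 0.1303 + 0.0302 + 0.0402 = 0.351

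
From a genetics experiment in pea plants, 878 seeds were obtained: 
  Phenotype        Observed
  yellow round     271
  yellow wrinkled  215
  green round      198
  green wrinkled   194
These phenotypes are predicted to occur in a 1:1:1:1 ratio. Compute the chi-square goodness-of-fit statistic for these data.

17.244

The 1:1:1:1 ratio has 4 parts, so with N = 878 the expected counts are:
  yellow round: 878 × 1/4 = 219.5
  yellow wrinkled: 878 × 1/4 = 219.5
  green round: 878 × 1/4 = 219.5
  green wrinkled: 878 × 1/4 = 219.5
χ² = Σ (O − E)² / E
  yellow round: (271 − 219.5)² / 219.5 = 12.0831
  yellow wrinkled: (215 − 219.5)² / 219.5 = 0.0923
  green round: (198 − 219.5)² / 219.5 = 2.1059
  green wrinkled: (194 − 219.5)² / 219.5 = 2.9624
χ² = 12.0831 + 0.0923 + 2.1059 + 2.9624 = 17.2437 ≈ 17.244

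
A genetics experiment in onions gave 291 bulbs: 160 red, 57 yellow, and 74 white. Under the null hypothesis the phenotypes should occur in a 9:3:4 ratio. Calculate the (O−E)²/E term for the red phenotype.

Total ratio parts = 16. Expected numbers out of 291:
  red: 291 × 9/16 = 163.6875
  yellow: 291 × 3/16 = 54.5625
  white: 291 × 4/16 = 72.75
Contribution of red: (160 − 163.6875)² / 163.6875 = 0.0831

0.083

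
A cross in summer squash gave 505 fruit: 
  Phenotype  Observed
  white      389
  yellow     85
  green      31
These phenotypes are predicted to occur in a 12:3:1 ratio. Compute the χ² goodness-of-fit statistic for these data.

The 12:3:1 ratio has 16 parts, so with N = 505 the expected counts are:
  white: 505 × 12/16 = 378.75
  yellow: 505 × 3/16 = 94.6875
  green: 505 × 1/16 = 31.5625
χ² = Σ (O − E)² / E
  white: (389 − 378.75)² / 378.75 = 0.2774
  yellow: (85 − 94.6875)² / 94.6875 = 0.9911
  green: (31 − 31.5625)² / 31.5625 = 0.0100
χ² = 0.2774 + 0.9911 + 0.0100 = 1.2785 ≈ 1.279

1.279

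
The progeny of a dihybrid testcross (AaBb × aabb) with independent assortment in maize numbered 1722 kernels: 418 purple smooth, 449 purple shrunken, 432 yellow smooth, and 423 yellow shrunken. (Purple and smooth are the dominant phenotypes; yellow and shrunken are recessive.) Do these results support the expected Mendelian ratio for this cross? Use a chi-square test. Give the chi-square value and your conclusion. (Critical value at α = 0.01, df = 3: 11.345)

A dihybrid testcross with independent assortment gives a 1:1:1:1 ratio.
The 1:1:1:1 ratio has 4 parts, so with N = 1722 the expected counts are:
  purple smooth: 1722 × 1/4 = 430.5
  purple shrunken: 1722 × 1/4 = 430.5
  yellow smooth: 1722 × 1/4 = 430.5
  yellow shrunken: 1722 × 1/4 = 430.5
χ² = Σ (O − E)² / E
  purple smooth: (418 − 430.5)² / 430.5 = 0.3630
  purple shrunken: (449 − 430.5)² / 430.5 = 0.7950
  yellow smooth: (432 − 430.5)² / 430.5 = 0.0052
  yellow shrunken: (423 − 430.5)² / 430.5 = 0.1307
χ² = 0.3630 + 0.7950 + 0.0052 + 0.1307 = 1.2939 ≈ 1.294
Degrees of freedom = 4 − 1 = 3; critical value at α = 0.01 is 11.345.
Since 1.294 < 11.345, we fail to reject the null hypothesis — the data are consistent with the 1:1:1:1 ratio.

1.294; consistent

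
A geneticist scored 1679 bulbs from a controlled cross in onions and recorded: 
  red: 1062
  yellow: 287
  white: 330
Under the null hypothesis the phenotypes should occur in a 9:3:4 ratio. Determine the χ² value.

36.281

Total ratio parts = 16. Expected numbers out of 1679:
  red: 1679 × 9/16 = 944.4375
  yellow: 1679 × 3/16 = 314.8125
  white: 1679 × 4/16 = 419.75
χ² = Σ (O − E)² / E
  red: (1062 − 944.4375)² / 944.4375 = 14.6340
  yellow: (287 − 314.8125)² / 314.8125 = 2.4571
  white: (330 − 419.75)² / 419.75 = 19.1901
χ² = 14.6340 + 2.4571 + 19.1901 = 36.2812 ≈ 36.281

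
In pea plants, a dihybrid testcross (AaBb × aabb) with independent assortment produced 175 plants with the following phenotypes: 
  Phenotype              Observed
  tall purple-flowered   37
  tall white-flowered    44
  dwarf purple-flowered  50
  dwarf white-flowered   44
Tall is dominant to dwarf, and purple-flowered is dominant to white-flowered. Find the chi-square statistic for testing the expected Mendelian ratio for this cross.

1.937

A dihybrid testcross with independent assortment gives a 1:1:1:1 ratio.
Total ratio parts = 4. Expected numbers out of 175:
  tall purple-flowered: 175 × 1/4 = 43.75
  tall white-flowered: 175 × 1/4 = 43.75
  dwarf purple-flowered: 175 × 1/4 = 43.75
  dwarf white-flowered: 175 × 1/4 = 43.75
χ² = Σ (O − E)² / E
  tall purple-flowered: (37 − 43.75)² / 43.75 = 1.0414
  tall white-flowered: (44 − 43.75)² / 43.75 = 0.0014
  dwarf purple-flowered: (50 − 43.75)² / 43.75 = 0.8929
  dwarf white-flowered: (44 − 43.75)² / 43.75 = 0.0014
χ² = 1.0414 + 0.0014 + 0.8929 + 0.0014 = 1.9371 ≈ 1.937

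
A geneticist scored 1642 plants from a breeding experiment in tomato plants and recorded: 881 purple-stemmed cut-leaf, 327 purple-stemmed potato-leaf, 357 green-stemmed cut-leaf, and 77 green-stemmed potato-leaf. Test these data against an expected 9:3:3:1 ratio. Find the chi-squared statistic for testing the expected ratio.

17.392

The 9:3:3:1 ratio has 16 parts, so with N = 1642 the expected counts are:
  purple-stemmed cut-leaf: 1642 × 9/16 = 923.625
  purple-stemmed potato-leaf: 1642 × 3/16 = 307.875
  green-stemmed cut-leaf: 1642 × 3/16 = 307.875
  green-stemmed potato-leaf: 1642 × 1/16 = 102.625
χ² = Σ (O − E)² / E
  purple-stemmed cut-leaf: (881 − 923.625)² / 923.625 = 1.9671
  purple-stemmed potato-leaf: (327 − 307.875)² / 307.875 = 1.1880
  green-stemmed cut-leaf: (357 − 307.875)² / 307.875 = 7.8385
  green-stemmed potato-leaf: (77 − 102.625)² / 102.625 = 6.3984
χ² = 1.9671 + 1.1880 + 7.8385 + 6.3984 = 17.392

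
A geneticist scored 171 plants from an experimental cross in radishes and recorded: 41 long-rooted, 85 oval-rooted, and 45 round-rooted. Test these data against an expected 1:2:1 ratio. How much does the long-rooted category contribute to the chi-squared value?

0.072

The 1:2:1 ratio has 4 parts, so with N = 171 the expected counts are:
  long-rooted: 171 × 1/4 = 42.75
  oval-rooted: 171 × 2/4 = 85.5
  round-rooted: 171 × 1/4 = 42.75
Contribution of long-rooted: (41 − 42.75)² / 42.75 = 0.0716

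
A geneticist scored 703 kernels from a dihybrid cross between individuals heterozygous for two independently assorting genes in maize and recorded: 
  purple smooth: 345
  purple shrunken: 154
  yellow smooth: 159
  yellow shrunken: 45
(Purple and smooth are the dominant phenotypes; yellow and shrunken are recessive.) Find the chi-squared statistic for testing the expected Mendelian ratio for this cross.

15.801

A dihybrid F₂ with independent assortment and complete dominance at both loci gives a 9:3:3:1 phenotypic ratio.
Expected counts for N = 703 under a 9:3:3:1 ratio (total parts = 16):
  purple smooth: 703 × 9/16 = 395.4375
  purple shrunken: 703 × 3/16 = 131.8125
  yellow smooth: 703 × 3/16 = 131.8125
  yellow shrunken: 703 × 1/16 = 43.9375
χ² = Σ (O − E)² / E
  purple smooth: (345 − 395.4375)² / 395.4375 = 6.4332
  purple shrunken: (154 − 131.8125)² / 131.8125 = 3.7347
  yellow smooth: (159 − 131.8125)² / 131.8125 = 5.6077
  yellow shrunken: (45 − 43.9375)² / 43.9375 = 0.0257
χ² = 6.4332 + 3.7347 + 5.6077 + 0.0257 = 15.8013 ≈ 15.801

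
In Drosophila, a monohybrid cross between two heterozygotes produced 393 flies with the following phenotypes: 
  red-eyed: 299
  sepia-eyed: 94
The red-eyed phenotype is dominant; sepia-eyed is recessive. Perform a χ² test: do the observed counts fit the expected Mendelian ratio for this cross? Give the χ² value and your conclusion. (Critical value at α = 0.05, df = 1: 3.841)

For a monohybrid cross between heterozygotes with complete dominance, the expected phenotypic ratio is 3:1.
Expected counts for N = 393 under a 3:1 ratio (total parts = 4):
  red-eyed: 393 × 3/4 = 294.75
  sepia-eyed: 393 × 1/4 = 98.25
χ² = Σ (O − E)² / E
  red-eyed: (299 − 294.75)² / 294.75 = 0.0613
  sepia-eyed: (94 − 98.25)² / 98.25 = 0.1838
χ² = 0.0613 + 0.1838 = 0.2451 ≈ 0.245
Degrees of freedom = 2 − 1 = 1; critical value at α = 0.05 is 3.841.
Since 0.245 < 3.841, we fail to reject the null hypothesis — the data are consistent with the 3:1 ratio.

0.245; consistent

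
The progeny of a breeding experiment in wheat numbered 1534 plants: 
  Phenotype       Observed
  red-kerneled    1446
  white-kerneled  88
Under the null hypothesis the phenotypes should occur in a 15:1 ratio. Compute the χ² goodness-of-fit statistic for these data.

Total ratio parts = 16. Expected numbers out of 1534:
  red-kerneled: 1534 × 15/16 = 1438.125
  white-kerneled: 1534 × 1/16 = 95.875
χ² = Σ (O − E)² / E
  red-kerneled: (1446 − 1438.125)² / 1438.125 = 0.0431
  white-kerneled: (88 − 95.875)² / 95.875 = 0.6468
χ² = 0.0431 + 0.6468 = 0.6899 ≈ 0.690

0.690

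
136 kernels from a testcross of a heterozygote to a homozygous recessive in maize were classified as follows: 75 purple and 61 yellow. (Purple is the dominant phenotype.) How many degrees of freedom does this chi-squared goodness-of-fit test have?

A testcross of a heterozygote (Aa × aa) gives a 1:1 phenotypic ratio.
A goodness-of-fit test with 2 phenotype classes has df = 2 − 1 = 1.

1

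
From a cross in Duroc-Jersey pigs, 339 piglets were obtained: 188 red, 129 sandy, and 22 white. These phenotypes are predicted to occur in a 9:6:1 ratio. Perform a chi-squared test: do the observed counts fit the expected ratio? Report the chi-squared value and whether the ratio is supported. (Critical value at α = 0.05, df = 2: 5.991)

0.097; consistent

Total ratio parts = 16. Expected numbers out of 339:
  red: 339 × 9/16 = 190.6875
  sandy: 339 × 6/16 = 127.125
  white: 339 × 1/16 = 21.1875
χ² = Σ (O − E)² / E
  red: (188 − 190.6875)² / 190.6875 = 0.0379
  sandy: (129 − 127.125)² / 127.125 = 0.0277
  white: (22 − 21.1875)² / 21.1875 = 0.0312
χ² = 0.0379 + 0.0277 + 0.0312 = 0.0968 ≈ 0.097
Degrees of freedom = 3 − 1 = 2; critical value at α = 0.05 is 5.991.
Since 0.097 < 5.991, we fail to reject the null hypothesis — the data are consistent with the 9:6:1 ratio.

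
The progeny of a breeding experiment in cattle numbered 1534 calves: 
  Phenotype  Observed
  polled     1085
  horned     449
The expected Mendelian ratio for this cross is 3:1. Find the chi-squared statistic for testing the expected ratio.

The 3:1 ratio has 4 parts, so with N = 1534 the expected counts are:
  polled: 1534 × 3/4 = 1150.5
  horned: 1534 × 1/4 = 383.5
χ² = Σ (O − E)² / E
  polled: (1085 − 1150.5)² / 1150.5 = 3.7290
  horned: (449 − 383.5)² / 383.5 = 11.1871
χ² = 3.7290 + 11.1871 = 14.9161 ≈ 14.916

14.916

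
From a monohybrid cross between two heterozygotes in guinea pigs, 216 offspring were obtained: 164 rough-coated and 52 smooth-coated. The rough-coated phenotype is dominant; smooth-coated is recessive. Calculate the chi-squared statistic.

0.099

For a monohybrid cross between heterozygotes with complete dominance, the expected phenotypic ratio is 3:1.
Total ratio parts = 4. Expected numbers out of 216:
  rough-coated: 216 × 3/4 = 162
  smooth-coated: 216 × 1/4 = 54
χ² = Σ (O − E)² / E
  rough-coated: (164 − 162)² / 162 = 0.0247
  smooth-coated: (52 − 54)² / 54 = 0.0741
χ² = 0.0247 + 0.0741 = 0.0988 ≈ 0.099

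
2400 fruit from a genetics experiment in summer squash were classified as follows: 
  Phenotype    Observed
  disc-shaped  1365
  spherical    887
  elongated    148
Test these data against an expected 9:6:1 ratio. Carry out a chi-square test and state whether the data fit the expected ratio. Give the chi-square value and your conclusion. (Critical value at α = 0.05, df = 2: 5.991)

Under the 9:6:1 hypothesis (Σ ratio = 16, N = 2400):
  disc-shaped: 2400 × 9/16 = 1350
  spherical: 2400 × 6/16 = 900
  elongated: 2400 × 1/16 = 150
χ² = Σ (O − E)² / E
  disc-shaped: (1365 − 1350)² / 1350 = 0.1667
  spherical: (887 − 900)² / 900 = 0.1878
  elongated: (148 − 150)² / 150 = 0.0267
χ² = 0.1667 + 0.1878 + 0.0267 = 0.3812 ≈ 0.381
Degrees of freedom = 3 − 1 = 2; critical value at α = 0.05 is 5.991.
Since 0.381 < 5.991, we fail to reject the null hypothesis — the data are consistent with the 9:6:1 ratio.

0.381; consistent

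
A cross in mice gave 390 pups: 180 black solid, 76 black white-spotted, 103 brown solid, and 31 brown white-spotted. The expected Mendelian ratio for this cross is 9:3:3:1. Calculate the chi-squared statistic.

Under the 9:3:3:1 hypothesis (Σ ratio = 16, N = 390):
  black solid: 390 × 9/16 = 219.375
  black white-spotted: 390 × 3/16 = 73.125
  brown solid: 390 × 3/16 = 73.125
  brown white-spotted: 390 × 1/16 = 24.375
χ² = Σ (O − E)² / E
  black solid: (180 − 219.375)² / 219.375 = 7.0673
  black white-spotted: (76 − 73.125)² / 73.125 = 0.1130
  brown solid: (103 − 73.125)² / 73.125 = 12.2053
  brown white-spotted: (31 − 24.375)² / 24.375 = 1.8006
χ² = 7.0673 + 0.1130 + 12.2053 + 1.8006 = 21.1862 ≈ 21.186

21.186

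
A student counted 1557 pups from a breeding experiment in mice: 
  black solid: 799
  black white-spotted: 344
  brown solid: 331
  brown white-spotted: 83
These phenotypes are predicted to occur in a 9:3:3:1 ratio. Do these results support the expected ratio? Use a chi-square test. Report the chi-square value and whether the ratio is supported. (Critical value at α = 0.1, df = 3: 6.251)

Total ratio parts = 16. Expected numbers out of 1557:
  black solid: 1557 × 9/16 = 875.8125
  black white-spotted: 1557 × 3/16 = 291.9375
  brown solid: 1557 × 3/16 = 291.9375
  brown white-spotted: 1557 × 1/16 = 97.3125
χ² = Σ (O − E)² / E
  black solid: (799 − 875.8125)² / 875.8125 = 6.7368
  black white-spotted: (344 − 291.9375)² / 291.9375 = 9.2845
  brown solid: (331 − 291.9375)² / 291.9375 = 5.2267
  brown white-spotted: (83 − 97.3125)² / 97.3125 = 2.1050
χ² = 6.7368 + 9.2845 + 5.2267 + 2.1050 = 23.353
Degrees of freedom = 4 − 1 = 3; critical value at α = 0.1 is 6.251.
Since 23.353 > 6.251, we reject the null hypothesis — the data do not fit the 9:3:3:1 ratio.

23.353; not consistent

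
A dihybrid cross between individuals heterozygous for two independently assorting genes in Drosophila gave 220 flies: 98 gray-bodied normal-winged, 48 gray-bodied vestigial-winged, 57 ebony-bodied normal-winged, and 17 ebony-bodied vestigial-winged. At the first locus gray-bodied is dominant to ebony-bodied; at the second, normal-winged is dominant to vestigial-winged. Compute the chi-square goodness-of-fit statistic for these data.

A dihybrid F₂ with independent assortment and complete dominance at both loci gives a 9:3:3:1 phenotypic ratio.
Total ratio parts = 16. Expected numbers out of 220:
  gray-bodied normal-winged: 220 × 9/16 = 123.75
  gray-bodied vestigial-winged: 220 × 3/16 = 41.25
  ebony-bodied normal-winged: 220 × 3/16 = 41.25
  ebony-bodied vestigial-winged: 220 × 1/16 = 13.75
χ² = Σ (O − E)² / E
  gray-bodied normal-winged: (98 − 123.75)² / 123.75 = 5.3581
  gray-bodied vestigial-winged: (48 − 41.25)² / 41.25 = 1.1045
  ebony-bodied normal-winged: (57 − 41.25)² / 41.25 = 6.0136
  ebony-bodied vestigial-winged: (17 − 13.75)² / 13.75 = 0.7682
χ² = 5.3581 + 1.1045 + 6.0136 + 0.7682 = 13.2444 ≈ 13.244

13.244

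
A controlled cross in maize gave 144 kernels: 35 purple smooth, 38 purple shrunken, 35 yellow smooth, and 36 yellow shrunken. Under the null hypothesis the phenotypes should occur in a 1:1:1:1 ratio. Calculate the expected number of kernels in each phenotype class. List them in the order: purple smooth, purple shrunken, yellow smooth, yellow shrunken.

36, 36, 36, 36

Total ratio parts = 4. Expected numbers out of 144:
  purple smooth: 144 × 1/4 = 36
  purple shrunken: 144 × 1/4 = 36
  yellow smooth: 144 × 1/4 = 36
  yellow shrunken: 144 × 1/4 = 36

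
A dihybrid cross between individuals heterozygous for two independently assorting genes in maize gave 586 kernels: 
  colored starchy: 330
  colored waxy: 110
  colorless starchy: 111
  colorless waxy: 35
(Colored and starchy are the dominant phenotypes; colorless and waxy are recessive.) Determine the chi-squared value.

0.084

A dihybrid F₂ with independent assortment and complete dominance at both loci gives a 9:3:3:1 phenotypic ratio.
Under the 9:3:3:1 hypothesis (Σ ratio = 16, N = 586):
  colored starchy: 586 × 9/16 = 329.625
  colored waxy: 586 × 3/16 = 109.875
  colorless starchy: 586 × 3/16 = 109.875
  colorless waxy: 586 × 1/16 = 36.625
χ² = Σ (O − E)² / E
  colored starchy: (330 − 329.625)² / 329.625 = 0.0004
  colored waxy: (110 − 109.875)² / 109.875 = 0.0001
  colorless starchy: (111 − 109.875)² / 109.875 = 0.0115
  colorless waxy: (35 − 36.625)² / 36.625 = 0.0721
χ² = 0.0004 + 0.0001 + 0.0115 + 0.0721 = 0.0841 ≈ 0.084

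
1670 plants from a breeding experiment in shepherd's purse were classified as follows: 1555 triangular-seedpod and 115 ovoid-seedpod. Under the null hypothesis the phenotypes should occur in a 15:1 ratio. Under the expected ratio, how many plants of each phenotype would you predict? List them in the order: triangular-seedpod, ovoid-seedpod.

Expected counts for N = 1670 under a 15:1 ratio (total parts = 16):
  triangular-seedpod: 1670 × 15/16 = 1565.625
  ovoid-seedpod: 1670 × 1/16 = 104.375

1565.625, 104.375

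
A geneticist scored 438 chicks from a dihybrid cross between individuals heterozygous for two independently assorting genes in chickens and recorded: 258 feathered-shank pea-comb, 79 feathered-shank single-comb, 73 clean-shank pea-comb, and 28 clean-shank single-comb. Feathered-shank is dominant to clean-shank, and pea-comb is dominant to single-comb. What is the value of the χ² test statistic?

A dihybrid F₂ with independent assortment and complete dominance at both loci gives a 9:3:3:1 phenotypic ratio.
Total ratio parts = 16. Expected numbers out of 438:
  feathered-shank pea-comb: 438 × 9/16 = 246.375
  feathered-shank single-comb: 438 × 3/16 = 82.125
  clean-shank pea-comb: 438 × 3/16 = 82.125
  clean-shank single-comb: 438 × 1/16 = 27.375
χ² = Σ (O − E)² / E
  feathered-shank pea-comb: (258 − 246.375)² / 246.375 = 0.5485
  feathered-shank single-comb: (79 − 82.125)² / 82.125 = 0.1189
  clean-shank pea-comb: (73 − 82.125)² / 82.125 = 1.0139
  clean-shank single-comb: (28 − 27.375)² / 27.375 = 0.0143
χ² = 0.5485 + 0.1189 + 1.0139 + 0.0143 = 1.6956 ≈ 1.696

1.696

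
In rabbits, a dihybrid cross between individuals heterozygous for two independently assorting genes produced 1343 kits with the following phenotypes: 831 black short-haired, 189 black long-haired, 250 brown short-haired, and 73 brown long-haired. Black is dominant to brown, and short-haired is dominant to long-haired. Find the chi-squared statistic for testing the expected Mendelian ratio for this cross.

A dihybrid F₂ with independent assortment and complete dominance at both loci gives a 9:3:3:1 phenotypic ratio.
The 9:3:3:1 ratio has 16 parts, so with N = 1343 the expected counts are:
  black short-haired: 1343 × 9/16 = 755.4375
  black long-haired: 1343 × 3/16 = 251.8125
  brown short-haired: 1343 × 3/16 = 251.8125
  brown long-haired: 1343 × 1/16 = 83.9375
χ² = Σ (O − E)² / E
  black short-haired: (831 − 755.4375)² / 755.4375 = 7.5581
  black long-haired: (189 − 251.8125)² / 251.8125 = 15.6680
  brown short-haired: (250 − 251.8125)² / 251.8125 = 0.0130
  brown long-haired: (73 − 83.9375)² / 83.9375 = 1.4252
χ² = 7.5581 + 15.6680 + 0.0130 + 1.4252 = 24.6643 ≈ 24.664

24.664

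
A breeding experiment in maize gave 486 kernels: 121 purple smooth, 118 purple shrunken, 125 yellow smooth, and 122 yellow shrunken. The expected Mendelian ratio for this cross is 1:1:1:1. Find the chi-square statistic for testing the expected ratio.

0.206

Total ratio parts = 4. Expected numbers out of 486:
  purple smooth: 486 × 1/4 = 121.5
  purple shrunken: 486 × 1/4 = 121.5
  yellow smooth: 486 × 1/4 = 121.5
  yellow shrunken: 486 × 1/4 = 121.5
χ² = Σ (O − E)² / E
  purple smooth: (121 − 121.5)² / 121.5 = 0.0021
  purple shrunken: (118 − 121.5)² / 121.5 = 0.1008
  yellow smooth: (125 − 121.5)² / 121.5 = 0.1008
  yellow shrunken: (122 − 121.5)² / 121.5 = 0.0021
χ² = 0.0021 + 0.1008 + 0.1008 + 0.0021 = 0.2058 ≈ 0.206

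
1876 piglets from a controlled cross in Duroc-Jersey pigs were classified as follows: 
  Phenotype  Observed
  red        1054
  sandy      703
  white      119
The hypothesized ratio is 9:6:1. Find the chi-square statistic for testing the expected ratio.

Expected counts for N = 1876 under a 9:6:1 ratio (total parts = 16):
  red: 1876 × 9/16 = 1055.25
  sandy: 1876 × 6/16 = 703.5
  white: 1876 × 1/16 = 117.25
χ² = Σ (O − E)² / E
  red: (1054 − 1055.25)² / 1055.25 = 0.0015
  sandy: (703 − 703.5)² / 703.5 = 0.0004
  white: (119 − 117.25)² / 117.25 = 0.0261
χ² = 0.0015 + 0.0004 + 0.0261 = 0.028

0.028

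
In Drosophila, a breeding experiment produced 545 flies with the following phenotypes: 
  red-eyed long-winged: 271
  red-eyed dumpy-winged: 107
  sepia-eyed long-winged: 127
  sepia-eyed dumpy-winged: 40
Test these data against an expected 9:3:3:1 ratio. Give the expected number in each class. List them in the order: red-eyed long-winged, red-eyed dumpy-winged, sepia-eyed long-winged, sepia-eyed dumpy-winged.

The 9:3:3:1 ratio has 16 parts, so with N = 545 the expected counts are:
  red-eyed long-winged: 545 × 9/16 = 306.5625
  red-eyed dumpy-winged: 545 × 3/16 = 102.1875
  sepia-eyed long-winged: 545 × 3/16 = 102.1875
  sepia-eyed dumpy-winged: 545 × 1/16 = 34.0625

306.5625, 102.1875, 102.1875, 34.0625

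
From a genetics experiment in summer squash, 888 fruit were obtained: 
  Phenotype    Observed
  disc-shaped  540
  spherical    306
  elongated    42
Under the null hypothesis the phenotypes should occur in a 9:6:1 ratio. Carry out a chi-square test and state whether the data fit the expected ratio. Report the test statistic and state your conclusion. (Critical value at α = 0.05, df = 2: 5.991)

8.757; not consistent

Under the 9:6:1 hypothesis (Σ ratio = 16, N = 888):
  disc-shaped: 888 × 9/16 = 499.5
  spherical: 888 × 6/16 = 333
  elongated: 888 × 1/16 = 55.5
χ² = Σ (O − E)² / E
  disc-shaped: (540 − 499.5)² / 499.5 = 3.2838
  spherical: (306 − 333)² / 333 = 2.1892
  elongated: (42 − 55.5)² / 55.5 = 3.2838
χ² = 3.2838 + 2.1892 + 3.2838 = 8.7568 ≈ 8.757
Degrees of freedom = 3 − 1 = 2; critical value at α = 0.05 is 5.991.
Since 8.757 > 5.991, we reject the null hypothesis — the data do not fit the 9:6:1 ratio.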